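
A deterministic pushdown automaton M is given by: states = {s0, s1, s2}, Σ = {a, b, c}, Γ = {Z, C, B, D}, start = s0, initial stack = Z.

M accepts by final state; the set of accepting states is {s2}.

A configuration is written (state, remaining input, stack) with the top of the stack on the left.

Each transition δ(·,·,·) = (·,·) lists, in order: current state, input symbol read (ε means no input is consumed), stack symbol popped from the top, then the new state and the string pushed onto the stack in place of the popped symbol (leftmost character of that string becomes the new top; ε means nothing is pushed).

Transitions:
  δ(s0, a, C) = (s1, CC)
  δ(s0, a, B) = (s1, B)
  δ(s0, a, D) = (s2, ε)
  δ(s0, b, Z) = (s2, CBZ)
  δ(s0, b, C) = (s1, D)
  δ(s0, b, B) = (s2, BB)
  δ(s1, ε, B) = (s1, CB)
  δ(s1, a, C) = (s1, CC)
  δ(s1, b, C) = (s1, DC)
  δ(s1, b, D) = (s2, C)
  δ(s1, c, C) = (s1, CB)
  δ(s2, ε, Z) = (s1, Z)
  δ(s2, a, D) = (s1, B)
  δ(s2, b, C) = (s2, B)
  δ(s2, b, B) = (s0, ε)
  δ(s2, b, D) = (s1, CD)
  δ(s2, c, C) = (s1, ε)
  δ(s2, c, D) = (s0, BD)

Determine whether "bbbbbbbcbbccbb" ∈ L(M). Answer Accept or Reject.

Reject

(s0, bbbbbbbcbbccbb, Z) ⊢ (s2, bbbbbbcbbccbb, CBZ) ⊢ (s2, bbbbbcbbccbb, BBZ) ⊢ (s0, bbbbcbbccbb, BZ) ⊢ (s2, bbbcbbccbb, BBZ) ⊢ (s0, bbcbbccbb, BZ) ⊢ (s2, bcbbccbb, BBZ) ⊢ (s0, cbbccbb, BZ)
No transition applies at (s0, cbbccbb, BZ); input not fully consumed.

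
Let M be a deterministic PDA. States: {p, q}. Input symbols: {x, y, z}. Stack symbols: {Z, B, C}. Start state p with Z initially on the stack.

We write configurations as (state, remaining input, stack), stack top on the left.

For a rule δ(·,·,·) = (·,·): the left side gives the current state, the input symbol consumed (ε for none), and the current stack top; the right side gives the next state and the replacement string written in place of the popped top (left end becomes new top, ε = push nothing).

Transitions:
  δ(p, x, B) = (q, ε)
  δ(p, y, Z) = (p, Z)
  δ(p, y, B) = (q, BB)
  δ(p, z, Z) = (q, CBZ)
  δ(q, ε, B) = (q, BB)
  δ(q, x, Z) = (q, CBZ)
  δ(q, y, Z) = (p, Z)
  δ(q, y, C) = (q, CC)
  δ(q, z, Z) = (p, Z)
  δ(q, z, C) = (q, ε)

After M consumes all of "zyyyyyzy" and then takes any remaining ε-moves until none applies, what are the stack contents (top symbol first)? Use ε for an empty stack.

CCCCCCBZ

(p, zyyyyyzy, Z)
  read z, top Z: go to q, push CBZ → (q, yyyyyzy, CBZ)
  read y, top C: go to q, push CC → (q, yyyyzy, CCBZ)
  read y, top C: go to q, push CC → (q, yyyzy, CCCBZ)
  read y, top C: go to q, push CC → (q, yyzy, CCCCBZ)
  read y, top C: go to q, push CC → (q, yzy, CCCCCBZ)
  read y, top C: go to q, push CC → (q, zy, CCCCCCBZ)
  read z, top C: go to q, push ε → (q, y, CCCCCBZ)
  read y, top C: go to q, push CC → (q, ε, CCCCCCBZ)
All input consumed in state q with stack CCCCCCBZ.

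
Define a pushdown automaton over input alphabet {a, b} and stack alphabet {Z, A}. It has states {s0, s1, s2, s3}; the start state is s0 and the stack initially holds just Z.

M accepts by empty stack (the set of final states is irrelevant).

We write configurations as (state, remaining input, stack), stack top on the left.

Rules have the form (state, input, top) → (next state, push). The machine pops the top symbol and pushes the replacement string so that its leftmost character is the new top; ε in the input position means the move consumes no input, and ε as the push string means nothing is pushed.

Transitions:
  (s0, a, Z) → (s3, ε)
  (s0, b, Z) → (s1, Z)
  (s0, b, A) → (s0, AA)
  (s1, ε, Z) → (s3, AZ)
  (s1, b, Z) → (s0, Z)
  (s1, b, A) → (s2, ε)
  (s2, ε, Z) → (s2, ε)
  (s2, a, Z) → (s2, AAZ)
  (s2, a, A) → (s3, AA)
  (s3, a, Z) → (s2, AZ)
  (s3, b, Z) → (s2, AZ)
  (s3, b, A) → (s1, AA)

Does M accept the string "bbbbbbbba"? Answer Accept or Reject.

One accepting computation: (s0, bbbbbbbba, Z) ⊢ (s1, bbbbbbba, Z) ⊢ (s0, bbbbbba, Z) ⊢ (s1, bbbbba, Z) ⊢ (s0, bbbba, Z) ⊢ (s1, bbba, Z) ⊢ (s0, bba, Z) ⊢ (s1, ba, Z) ⊢ (s0, a, Z) ⊢ (s3, ε, ε)
All input consumed and the stack is empty.

Accept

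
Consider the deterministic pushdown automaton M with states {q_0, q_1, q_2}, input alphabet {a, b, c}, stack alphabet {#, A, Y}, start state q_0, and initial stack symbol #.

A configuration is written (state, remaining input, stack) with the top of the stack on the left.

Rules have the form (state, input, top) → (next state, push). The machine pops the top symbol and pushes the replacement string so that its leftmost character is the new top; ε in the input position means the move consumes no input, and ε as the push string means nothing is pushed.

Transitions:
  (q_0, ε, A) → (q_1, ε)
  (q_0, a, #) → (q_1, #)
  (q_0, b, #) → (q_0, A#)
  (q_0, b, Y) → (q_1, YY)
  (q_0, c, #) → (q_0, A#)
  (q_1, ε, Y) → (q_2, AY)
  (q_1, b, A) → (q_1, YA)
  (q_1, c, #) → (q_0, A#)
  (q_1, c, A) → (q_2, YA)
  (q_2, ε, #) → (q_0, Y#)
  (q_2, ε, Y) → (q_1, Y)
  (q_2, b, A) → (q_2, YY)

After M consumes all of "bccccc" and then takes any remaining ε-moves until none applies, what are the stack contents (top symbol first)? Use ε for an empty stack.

#

(q_0, bccccc, #) ⊢ (q_0, ccccc, A#) ⊢ (q_1, ccccc, #) ⊢ (q_0, cccc, A#) ⊢ (q_1, cccc, #) ⊢ (q_0, ccc, A#) ⊢ (q_1, ccc, #) ⊢ (q_0, cc, A#) ⊢ (q_1, cc, #) ⊢ (q_0, c, A#) ⊢ (q_1, c, #) ⊢ (q_0, ε, A#) ⊢ (q_1, ε, #)
All input consumed in state q_1 with stack #.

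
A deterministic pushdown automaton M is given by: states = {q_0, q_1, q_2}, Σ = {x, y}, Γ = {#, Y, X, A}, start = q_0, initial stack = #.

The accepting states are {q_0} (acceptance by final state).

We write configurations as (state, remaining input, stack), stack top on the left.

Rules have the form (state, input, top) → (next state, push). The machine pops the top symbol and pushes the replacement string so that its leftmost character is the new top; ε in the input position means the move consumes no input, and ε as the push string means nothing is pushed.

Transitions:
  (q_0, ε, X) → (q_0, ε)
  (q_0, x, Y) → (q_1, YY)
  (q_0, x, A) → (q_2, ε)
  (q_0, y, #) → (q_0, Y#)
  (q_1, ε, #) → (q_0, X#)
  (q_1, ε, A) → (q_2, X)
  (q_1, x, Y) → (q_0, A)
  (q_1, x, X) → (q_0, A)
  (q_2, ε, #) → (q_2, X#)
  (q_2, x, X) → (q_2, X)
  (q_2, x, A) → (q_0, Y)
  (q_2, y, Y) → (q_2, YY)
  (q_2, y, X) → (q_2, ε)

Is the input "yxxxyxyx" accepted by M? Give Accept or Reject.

(q_0, yxxxyxyx, #)
  read y, top #: go to q_0, push Y# → (q_0, xxxyxyx, Y#)
  read x, top Y: go to q_1, push YY → (q_1, xxyxyx, YY#)
  read x, top Y: go to q_0, push A → (q_0, xyxyx, AY#)
  read x, top A: go to q_2, push ε → (q_2, yxyx, Y#)
  read y, top Y: go to q_2, push YY → (q_2, xyx, YY#)
No transition applies at (q_2, xyx, YY#); input not fully consumed.

Reject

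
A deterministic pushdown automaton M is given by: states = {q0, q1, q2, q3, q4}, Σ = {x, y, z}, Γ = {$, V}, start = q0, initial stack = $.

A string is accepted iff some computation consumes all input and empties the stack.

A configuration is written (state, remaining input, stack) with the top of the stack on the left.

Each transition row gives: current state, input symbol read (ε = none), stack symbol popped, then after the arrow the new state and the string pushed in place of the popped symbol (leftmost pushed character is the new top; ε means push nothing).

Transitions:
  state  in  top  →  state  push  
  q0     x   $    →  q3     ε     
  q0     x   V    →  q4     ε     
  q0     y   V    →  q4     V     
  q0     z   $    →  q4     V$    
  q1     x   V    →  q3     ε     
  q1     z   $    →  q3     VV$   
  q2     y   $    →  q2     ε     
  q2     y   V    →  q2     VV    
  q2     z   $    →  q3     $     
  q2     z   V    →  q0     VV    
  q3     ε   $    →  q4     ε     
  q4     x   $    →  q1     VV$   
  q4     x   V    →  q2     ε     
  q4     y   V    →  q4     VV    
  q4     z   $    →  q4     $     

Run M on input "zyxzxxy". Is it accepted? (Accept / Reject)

(q0, zyxzxxy, $) ⊢ (q4, yxzxxy, V$) ⊢ (q4, xzxxy, VV$) ⊢ (q2, zxxy, V$) ⊢ (q0, xxy, VV$) ⊢ (q4, xy, V$) ⊢ (q2, y, $) ⊢ (q2, ε, ε)
All input consumed and the stack is empty.

Accept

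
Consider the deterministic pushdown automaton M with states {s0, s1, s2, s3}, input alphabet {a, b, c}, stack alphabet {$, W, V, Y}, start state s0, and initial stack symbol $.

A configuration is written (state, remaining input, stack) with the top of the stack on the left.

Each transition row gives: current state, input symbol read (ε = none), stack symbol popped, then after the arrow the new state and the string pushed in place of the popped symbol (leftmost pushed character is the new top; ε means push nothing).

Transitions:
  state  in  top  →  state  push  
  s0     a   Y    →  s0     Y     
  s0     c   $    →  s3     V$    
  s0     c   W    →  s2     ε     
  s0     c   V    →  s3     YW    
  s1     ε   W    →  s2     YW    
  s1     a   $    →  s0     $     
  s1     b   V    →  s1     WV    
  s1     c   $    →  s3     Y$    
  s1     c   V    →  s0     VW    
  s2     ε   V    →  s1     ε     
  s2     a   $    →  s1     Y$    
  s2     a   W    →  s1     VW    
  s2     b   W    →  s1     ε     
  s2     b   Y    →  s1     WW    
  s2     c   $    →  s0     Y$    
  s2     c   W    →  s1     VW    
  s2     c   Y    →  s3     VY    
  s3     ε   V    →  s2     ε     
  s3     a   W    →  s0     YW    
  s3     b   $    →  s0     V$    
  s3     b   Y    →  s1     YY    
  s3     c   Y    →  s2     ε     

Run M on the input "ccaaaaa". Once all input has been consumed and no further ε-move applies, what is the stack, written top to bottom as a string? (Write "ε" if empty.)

Y$

(s0, ccaaaaa, $)
  read c, top $: go to s3, push V$ → (s3, caaaaa, V$)
  ε-move, top V: go to s2, push ε → (s2, caaaaa, $)
  read c, top $: go to s0, push Y$ → (s0, aaaaa, Y$)
  read a, top Y: go to s0, push Y → (s0, aaaa, Y$)
  read a, top Y: go to s0, push Y → (s0, aaa, Y$)
  read a, top Y: go to s0, push Y → (s0, aa, Y$)
  read a, top Y: go to s0, push Y → (s0, a, Y$)
  read a, top Y: go to s0, push Y → (s0, ε, Y$)
All input consumed in state s0 with stack Y$.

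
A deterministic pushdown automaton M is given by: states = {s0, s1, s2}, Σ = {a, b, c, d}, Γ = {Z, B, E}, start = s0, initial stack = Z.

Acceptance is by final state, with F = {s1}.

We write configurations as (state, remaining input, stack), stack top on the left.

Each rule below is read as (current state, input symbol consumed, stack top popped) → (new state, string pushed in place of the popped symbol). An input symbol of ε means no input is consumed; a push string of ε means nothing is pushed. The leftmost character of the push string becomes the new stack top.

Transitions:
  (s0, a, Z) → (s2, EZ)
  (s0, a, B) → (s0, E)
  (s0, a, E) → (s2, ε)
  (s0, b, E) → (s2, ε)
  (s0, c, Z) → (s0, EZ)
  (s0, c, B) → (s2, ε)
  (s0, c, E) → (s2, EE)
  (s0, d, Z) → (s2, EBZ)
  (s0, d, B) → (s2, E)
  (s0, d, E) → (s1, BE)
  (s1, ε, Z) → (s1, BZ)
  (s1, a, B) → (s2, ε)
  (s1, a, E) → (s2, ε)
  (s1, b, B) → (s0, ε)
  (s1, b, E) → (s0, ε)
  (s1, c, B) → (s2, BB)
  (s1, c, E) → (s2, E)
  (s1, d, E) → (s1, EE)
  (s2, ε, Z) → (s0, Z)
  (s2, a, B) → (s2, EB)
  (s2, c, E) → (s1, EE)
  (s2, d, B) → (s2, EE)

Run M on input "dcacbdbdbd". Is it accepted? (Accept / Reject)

Accept

(s0, dcacbdbdbd, Z) ⊢ (s2, cacbdbdbd, EBZ) ⊢ (s1, acbdbdbd, EEBZ) ⊢ (s2, cbdbdbd, EBZ) ⊢ (s1, bdbdbd, EEBZ) ⊢ (s0, dbdbd, EBZ) ⊢ (s1, bdbd, BEBZ) ⊢ (s0, dbd, EBZ) ⊢ (s1, bd, BEBZ) ⊢ (s0, d, EBZ) ⊢ (s1, ε, BEBZ)
All input consumed; state s1 ∈ F.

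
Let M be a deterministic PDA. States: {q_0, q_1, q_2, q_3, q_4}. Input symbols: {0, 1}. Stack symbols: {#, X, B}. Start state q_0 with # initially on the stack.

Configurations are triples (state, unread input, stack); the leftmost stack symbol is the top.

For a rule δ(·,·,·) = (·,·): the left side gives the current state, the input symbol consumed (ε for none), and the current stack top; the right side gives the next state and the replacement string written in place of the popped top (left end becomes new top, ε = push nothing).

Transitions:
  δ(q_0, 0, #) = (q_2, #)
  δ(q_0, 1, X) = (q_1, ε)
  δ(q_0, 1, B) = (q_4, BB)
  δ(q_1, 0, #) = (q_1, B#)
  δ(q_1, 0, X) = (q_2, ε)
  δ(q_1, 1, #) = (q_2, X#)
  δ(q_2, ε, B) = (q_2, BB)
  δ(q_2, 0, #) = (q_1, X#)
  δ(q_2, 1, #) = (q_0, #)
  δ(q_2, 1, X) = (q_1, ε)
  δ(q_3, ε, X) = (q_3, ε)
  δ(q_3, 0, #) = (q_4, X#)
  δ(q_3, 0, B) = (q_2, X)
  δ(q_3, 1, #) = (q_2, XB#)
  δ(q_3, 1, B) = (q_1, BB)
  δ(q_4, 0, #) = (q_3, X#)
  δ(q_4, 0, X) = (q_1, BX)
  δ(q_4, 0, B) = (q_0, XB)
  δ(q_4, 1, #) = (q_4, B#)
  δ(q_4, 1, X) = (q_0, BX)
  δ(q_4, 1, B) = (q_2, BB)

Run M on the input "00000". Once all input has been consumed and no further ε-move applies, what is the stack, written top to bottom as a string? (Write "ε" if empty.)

#

(q_0, 00000, #)
  read 0, top #: go to q_2, push # → (q_2, 0000, #)
  read 0, top #: go to q_1, push X# → (q_1, 000, X#)
  read 0, top X: go to q_2, push ε → (q_2, 00, #)
  read 0, top #: go to q_1, push X# → (q_1, 0, X#)
  read 0, top X: go to q_2, push ε → (q_2, ε, #)
All input consumed in state q_2 with stack #.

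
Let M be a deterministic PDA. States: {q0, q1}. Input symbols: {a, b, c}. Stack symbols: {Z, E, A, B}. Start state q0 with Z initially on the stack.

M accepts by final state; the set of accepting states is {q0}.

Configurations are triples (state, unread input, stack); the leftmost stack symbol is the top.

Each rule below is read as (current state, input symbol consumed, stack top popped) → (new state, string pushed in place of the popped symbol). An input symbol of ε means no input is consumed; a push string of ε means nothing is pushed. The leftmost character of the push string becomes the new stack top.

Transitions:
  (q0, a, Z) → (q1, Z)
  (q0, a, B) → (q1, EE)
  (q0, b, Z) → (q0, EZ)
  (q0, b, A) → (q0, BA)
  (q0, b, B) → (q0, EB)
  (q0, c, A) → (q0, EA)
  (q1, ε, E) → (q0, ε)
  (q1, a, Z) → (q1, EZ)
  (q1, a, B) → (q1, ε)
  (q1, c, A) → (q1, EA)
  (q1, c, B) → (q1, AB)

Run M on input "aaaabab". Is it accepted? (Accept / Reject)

(q0, aaaabab, Z) ⊢ (q1, aaabab, Z) ⊢ (q1, aabab, EZ) ⊢ (q0, aabab, Z) ⊢ (q1, abab, Z) ⊢ (q1, bab, EZ) ⊢ (q0, bab, Z) ⊢ (q0, ab, EZ)
No transition applies at (q0, ab, EZ); input not fully consumed.

Reject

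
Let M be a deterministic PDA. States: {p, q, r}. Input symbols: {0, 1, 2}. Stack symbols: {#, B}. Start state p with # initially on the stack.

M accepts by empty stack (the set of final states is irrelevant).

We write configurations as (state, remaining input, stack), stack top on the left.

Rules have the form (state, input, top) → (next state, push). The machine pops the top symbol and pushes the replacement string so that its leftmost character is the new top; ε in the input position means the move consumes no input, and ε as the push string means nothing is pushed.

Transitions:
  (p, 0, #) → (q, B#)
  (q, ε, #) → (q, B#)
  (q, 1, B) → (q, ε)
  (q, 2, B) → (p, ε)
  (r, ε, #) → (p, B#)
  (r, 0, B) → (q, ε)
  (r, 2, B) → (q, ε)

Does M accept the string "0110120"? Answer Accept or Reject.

(p, 0110120, #)
  read 0, top #: go to q, push B# → (q, 110120, B#)
  read 1, top B: go to q, push ε → (q, 10120, #)
  ε-move, top #: go to q, push B# → (q, 10120, B#)
  read 1, top B: go to q, push ε → (q, 0120, #)
  ε-move, top #: go to q, push B# → (q, 0120, B#)
No transition applies at (q, 0120, B#); input not fully consumed.

Reject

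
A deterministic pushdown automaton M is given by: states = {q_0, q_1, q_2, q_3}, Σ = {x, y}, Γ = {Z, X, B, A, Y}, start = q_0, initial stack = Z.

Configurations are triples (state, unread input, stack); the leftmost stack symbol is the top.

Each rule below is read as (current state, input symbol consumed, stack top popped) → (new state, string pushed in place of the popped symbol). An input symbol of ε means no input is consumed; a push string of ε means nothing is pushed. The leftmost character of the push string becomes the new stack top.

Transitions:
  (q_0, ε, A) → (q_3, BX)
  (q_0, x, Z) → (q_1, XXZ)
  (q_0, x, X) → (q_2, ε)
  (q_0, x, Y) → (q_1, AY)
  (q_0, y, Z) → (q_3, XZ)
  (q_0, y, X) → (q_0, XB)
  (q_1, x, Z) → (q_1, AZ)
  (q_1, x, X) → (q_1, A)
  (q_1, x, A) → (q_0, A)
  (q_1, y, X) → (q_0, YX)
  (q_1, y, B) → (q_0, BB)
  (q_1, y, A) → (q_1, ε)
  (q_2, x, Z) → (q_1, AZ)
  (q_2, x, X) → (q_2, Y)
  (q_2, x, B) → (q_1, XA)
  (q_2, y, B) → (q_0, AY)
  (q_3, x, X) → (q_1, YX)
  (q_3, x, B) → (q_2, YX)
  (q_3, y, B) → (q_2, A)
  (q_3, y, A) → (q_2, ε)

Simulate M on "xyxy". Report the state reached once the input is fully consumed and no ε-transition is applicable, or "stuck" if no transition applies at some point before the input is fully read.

(q_0, xyxy, Z) ⊢ (q_1, yxy, XXZ) ⊢ (q_0, xy, YXXZ) ⊢ (q_1, y, AYXXZ) ⊢ (q_1, ε, YXXZ)
All input consumed; M is in state q_1.

q_1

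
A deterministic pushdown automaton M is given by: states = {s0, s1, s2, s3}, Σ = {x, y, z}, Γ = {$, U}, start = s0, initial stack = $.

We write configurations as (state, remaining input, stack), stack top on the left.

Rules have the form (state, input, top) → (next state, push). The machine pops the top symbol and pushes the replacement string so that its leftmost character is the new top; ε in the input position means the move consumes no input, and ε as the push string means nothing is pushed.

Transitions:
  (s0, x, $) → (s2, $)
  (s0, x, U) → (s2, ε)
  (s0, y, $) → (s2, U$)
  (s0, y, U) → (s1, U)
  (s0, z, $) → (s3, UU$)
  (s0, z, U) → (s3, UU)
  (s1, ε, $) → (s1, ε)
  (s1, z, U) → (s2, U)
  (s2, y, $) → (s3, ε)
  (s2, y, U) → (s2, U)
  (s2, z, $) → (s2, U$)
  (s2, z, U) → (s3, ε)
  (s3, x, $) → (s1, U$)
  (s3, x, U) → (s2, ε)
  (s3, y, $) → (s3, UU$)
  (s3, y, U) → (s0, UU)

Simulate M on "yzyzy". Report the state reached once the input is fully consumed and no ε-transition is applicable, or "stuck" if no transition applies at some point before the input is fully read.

stuck

(s0, yzyzy, $)
  read y, top $: go to s2, push U$ → (s2, zyzy, U$)
  read z, top U: go to s3, push ε → (s3, yzy, $)
  read y, top $: go to s3, push UU$ → (s3, zy, UU$)
No transition for (s3, z, top U); M blocks with input zy remaining.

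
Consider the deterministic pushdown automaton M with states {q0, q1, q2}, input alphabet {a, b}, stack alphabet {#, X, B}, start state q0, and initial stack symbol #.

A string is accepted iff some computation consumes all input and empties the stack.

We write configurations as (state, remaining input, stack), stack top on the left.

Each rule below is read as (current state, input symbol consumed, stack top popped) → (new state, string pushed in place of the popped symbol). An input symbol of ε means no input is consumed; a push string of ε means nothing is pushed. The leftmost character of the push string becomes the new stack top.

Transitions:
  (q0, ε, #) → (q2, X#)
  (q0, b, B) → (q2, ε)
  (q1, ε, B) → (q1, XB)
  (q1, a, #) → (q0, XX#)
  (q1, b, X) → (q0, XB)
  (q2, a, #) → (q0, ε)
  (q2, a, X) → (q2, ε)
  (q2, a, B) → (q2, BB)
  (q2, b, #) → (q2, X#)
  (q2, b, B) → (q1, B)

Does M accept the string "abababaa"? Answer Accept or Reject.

Accept

(q0, abababaa, #)
  ε-move, top #: go to q2, push X# → (q2, abababaa, X#)
  read a, top X: go to q2, push ε → (q2, bababaa, #)
  read b, top #: go to q2, push X# → (q2, ababaa, X#)
  read a, top X: go to q2, push ε → (q2, babaa, #)
  read b, top #: go to q2, push X# → (q2, abaa, X#)
  read a, top X: go to q2, push ε → (q2, baa, #)
  read b, top #: go to q2, push X# → (q2, aa, X#)
  read a, top X: go to q2, push ε → (q2, a, #)
  read a, top #: go to q0, push ε → (q0, ε, ε)
All input consumed and the stack is empty.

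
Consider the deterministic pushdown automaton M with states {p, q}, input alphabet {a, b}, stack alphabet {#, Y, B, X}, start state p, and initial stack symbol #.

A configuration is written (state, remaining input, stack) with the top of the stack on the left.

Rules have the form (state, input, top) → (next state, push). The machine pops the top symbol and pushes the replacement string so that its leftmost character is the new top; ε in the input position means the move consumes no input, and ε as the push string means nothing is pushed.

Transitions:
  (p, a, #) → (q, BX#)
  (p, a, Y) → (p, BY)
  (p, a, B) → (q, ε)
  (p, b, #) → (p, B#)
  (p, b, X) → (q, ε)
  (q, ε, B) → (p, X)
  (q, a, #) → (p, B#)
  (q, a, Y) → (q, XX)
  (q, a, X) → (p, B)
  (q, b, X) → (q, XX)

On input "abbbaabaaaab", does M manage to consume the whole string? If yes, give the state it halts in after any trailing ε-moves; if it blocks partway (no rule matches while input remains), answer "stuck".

(p, abbbaabaaaab, #)
  read a, top #: go to q, push BX# → (q, bbbaabaaaab, BX#)
  ε-move, top B: go to p, push X → (p, bbbaabaaaab, XX#)
  read b, top X: go to q, push ε → (q, bbaabaaaab, X#)
  read b, top X: go to q, push XX → (q, baabaaaab, XX#)
  read b, top X: go to q, push XX → (q, aabaaaab, XXX#)
  read a, top X: go to p, push B → (p, abaaaab, BXX#)
  read a, top B: go to q, push ε → (q, baaaab, XX#)
  read b, top X: go to q, push XX → (q, aaaab, XXX#)
  read a, top X: go to p, push B → (p, aaab, BXX#)
  read a, top B: go to q, push ε → (q, aab, XX#)
  read a, top X: go to p, push B → (p, ab, BX#)
  read a, top B: go to q, push ε → (q, b, X#)
  read b, top X: go to q, push XX → (q, ε, XX#)
All input consumed; M is in state q.

q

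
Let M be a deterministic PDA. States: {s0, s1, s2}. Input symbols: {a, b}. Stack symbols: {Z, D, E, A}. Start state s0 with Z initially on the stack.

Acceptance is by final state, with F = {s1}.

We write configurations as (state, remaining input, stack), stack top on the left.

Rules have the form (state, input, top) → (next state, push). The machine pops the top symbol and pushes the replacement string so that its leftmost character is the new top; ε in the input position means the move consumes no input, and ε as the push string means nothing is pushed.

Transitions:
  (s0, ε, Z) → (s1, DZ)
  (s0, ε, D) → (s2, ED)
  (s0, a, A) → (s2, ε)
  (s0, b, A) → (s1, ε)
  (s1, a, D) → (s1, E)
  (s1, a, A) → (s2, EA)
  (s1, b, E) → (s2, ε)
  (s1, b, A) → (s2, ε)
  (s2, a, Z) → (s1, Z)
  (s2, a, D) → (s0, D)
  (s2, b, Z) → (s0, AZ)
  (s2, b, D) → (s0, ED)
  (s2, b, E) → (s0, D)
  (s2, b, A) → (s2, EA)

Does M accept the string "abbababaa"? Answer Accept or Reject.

(s0, abbababaa, Z) ⊢ (s1, abbababaa, DZ) ⊢ (s1, bbababaa, EZ) ⊢ (s2, bababaa, Z) ⊢ (s0, ababaa, AZ) ⊢ (s2, babaa, Z) ⊢ (s0, abaa, AZ) ⊢ (s2, baa, Z) ⊢ (s0, aa, AZ) ⊢ (s2, a, Z) ⊢ (s1, ε, Z)
All input consumed; state s1 ∈ F.

Accept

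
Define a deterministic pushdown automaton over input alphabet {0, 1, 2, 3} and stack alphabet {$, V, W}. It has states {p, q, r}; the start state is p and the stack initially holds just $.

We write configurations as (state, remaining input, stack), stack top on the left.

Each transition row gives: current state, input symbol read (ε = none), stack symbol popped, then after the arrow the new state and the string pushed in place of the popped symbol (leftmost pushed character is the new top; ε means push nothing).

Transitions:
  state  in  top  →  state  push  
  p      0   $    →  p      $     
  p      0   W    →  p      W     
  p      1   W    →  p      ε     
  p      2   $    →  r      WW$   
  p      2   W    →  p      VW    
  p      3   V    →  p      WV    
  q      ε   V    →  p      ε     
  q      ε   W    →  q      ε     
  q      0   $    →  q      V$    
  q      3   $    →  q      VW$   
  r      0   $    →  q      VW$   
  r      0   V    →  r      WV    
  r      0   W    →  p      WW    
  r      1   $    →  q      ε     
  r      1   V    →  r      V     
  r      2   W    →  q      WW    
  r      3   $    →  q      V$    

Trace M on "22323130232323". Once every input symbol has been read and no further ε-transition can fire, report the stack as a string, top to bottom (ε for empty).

WVWVWVWVW$

(p, 22323130232323, $) ⊢ (r, 2323130232323, WW$) ⊢ (q, 323130232323, WWW$) ⊢ (q, 323130232323, WW$) ⊢ (q, 323130232323, W$) ⊢ (q, 323130232323, $) ⊢ (q, 23130232323, VW$) ⊢ (p, 23130232323, W$) ⊢ (p, 3130232323, VW$) ⊢ (p, 130232323, WVW$) ⊢ (p, 30232323, VW$) ⊢ (p, 0232323, WVW$) ⊢ (p, 232323, WVW$) ⊢ (p, 32323, VWVW$) ⊢ (p, 2323, WVWVW$) ⊢ (p, 323, VWVWVW$) ⊢ (p, 23, WVWVWVW$) ⊢ (p, 3, VWVWVWVW$) ⊢ (p, ε, WVWVWVWVW$)
All input consumed in state p with stack WVWVWVWVW$.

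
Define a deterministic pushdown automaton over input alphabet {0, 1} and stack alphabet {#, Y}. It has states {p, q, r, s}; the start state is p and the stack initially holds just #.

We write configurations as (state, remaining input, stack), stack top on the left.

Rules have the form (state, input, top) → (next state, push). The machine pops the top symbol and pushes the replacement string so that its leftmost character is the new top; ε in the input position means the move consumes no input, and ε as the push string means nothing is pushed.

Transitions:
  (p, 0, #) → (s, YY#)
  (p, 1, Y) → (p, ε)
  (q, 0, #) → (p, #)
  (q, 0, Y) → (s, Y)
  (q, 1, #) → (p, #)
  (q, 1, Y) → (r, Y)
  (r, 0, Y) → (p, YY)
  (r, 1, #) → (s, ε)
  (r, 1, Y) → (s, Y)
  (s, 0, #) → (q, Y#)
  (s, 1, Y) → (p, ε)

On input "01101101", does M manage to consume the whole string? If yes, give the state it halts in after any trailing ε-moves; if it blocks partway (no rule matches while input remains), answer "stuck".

p

(p, 01101101, #)
  read 0, top #: go to s, push YY# → (s, 1101101, YY#)
  read 1, top Y: go to p, push ε → (p, 101101, Y#)
  read 1, top Y: go to p, push ε → (p, 01101, #)
  read 0, top #: go to s, push YY# → (s, 1101, YY#)
  read 1, top Y: go to p, push ε → (p, 101, Y#)
  read 1, top Y: go to p, push ε → (p, 01, #)
  read 0, top #: go to s, push YY# → (s, 1, YY#)
  read 1, top Y: go to p, push ε → (p, ε, Y#)
All input consumed; M is in state p.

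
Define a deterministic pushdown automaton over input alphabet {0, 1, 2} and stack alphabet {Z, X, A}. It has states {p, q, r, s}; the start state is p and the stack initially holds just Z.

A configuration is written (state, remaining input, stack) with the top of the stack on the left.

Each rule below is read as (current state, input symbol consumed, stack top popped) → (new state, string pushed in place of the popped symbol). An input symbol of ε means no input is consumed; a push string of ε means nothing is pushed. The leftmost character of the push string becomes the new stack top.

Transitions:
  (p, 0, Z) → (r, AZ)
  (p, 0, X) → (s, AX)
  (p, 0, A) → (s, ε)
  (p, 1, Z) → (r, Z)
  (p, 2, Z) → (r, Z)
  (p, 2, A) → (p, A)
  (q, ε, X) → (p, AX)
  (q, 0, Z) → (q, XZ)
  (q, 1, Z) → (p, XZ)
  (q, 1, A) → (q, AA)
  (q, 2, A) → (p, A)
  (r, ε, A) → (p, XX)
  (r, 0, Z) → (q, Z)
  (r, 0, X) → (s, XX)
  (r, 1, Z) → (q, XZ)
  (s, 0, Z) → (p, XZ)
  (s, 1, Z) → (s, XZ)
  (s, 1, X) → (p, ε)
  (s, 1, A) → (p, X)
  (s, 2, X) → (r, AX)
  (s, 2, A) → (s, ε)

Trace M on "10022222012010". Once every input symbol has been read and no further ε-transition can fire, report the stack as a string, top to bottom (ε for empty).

AXZ

(p, 10022222012010, Z)
  read 1, top Z: go to r, push Z → (r, 0022222012010, Z)
  read 0, top Z: go to q, push Z → (q, 022222012010, Z)
  read 0, top Z: go to q, push XZ → (q, 22222012010, XZ)
  ε-move, top X: go to p, push AX → (p, 22222012010, AXZ)
  read 2, top A: go to p, push A → (p, 2222012010, AXZ)
  read 2, top A: go to p, push A → (p, 222012010, AXZ)
  read 2, top A: go to p, push A → (p, 22012010, AXZ)
  read 2, top A: go to p, push A → (p, 2012010, AXZ)
  read 2, top A: go to p, push A → (p, 012010, AXZ)
  read 0, top A: go to s, push ε → (s, 12010, XZ)
  read 1, top X: go to p, push ε → (p, 2010, Z)
  read 2, top Z: go to r, push Z → (r, 010, Z)
  read 0, top Z: go to q, push Z → (q, 10, Z)
  read 1, top Z: go to p, push XZ → (p, 0, XZ)
  read 0, top X: go to s, push AX → (s, ε, AXZ)
All input consumed in state s with stack AXZ.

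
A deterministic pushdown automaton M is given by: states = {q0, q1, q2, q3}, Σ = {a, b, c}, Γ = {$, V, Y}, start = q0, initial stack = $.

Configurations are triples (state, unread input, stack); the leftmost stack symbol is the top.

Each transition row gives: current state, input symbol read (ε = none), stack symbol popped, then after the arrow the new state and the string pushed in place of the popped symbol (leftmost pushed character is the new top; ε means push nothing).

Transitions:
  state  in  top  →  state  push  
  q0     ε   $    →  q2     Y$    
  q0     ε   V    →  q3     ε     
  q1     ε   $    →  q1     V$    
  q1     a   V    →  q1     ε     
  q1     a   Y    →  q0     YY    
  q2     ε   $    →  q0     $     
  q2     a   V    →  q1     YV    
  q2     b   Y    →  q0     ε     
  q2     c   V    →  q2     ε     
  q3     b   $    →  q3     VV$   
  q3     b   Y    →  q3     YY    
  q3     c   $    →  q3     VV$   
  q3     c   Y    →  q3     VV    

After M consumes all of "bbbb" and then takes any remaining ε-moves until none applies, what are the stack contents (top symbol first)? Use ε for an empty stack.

(q0, bbbb, $) ⊢ (q2, bbbb, Y$) ⊢ (q0, bbb, $) ⊢ (q2, bbb, Y$) ⊢ (q0, bb, $) ⊢ (q2, bb, Y$) ⊢ (q0, b, $) ⊢ (q2, b, Y$) ⊢ (q0, ε, $) ⊢ (q2, ε, Y$)
All input consumed in state q2 with stack Y$.

Y$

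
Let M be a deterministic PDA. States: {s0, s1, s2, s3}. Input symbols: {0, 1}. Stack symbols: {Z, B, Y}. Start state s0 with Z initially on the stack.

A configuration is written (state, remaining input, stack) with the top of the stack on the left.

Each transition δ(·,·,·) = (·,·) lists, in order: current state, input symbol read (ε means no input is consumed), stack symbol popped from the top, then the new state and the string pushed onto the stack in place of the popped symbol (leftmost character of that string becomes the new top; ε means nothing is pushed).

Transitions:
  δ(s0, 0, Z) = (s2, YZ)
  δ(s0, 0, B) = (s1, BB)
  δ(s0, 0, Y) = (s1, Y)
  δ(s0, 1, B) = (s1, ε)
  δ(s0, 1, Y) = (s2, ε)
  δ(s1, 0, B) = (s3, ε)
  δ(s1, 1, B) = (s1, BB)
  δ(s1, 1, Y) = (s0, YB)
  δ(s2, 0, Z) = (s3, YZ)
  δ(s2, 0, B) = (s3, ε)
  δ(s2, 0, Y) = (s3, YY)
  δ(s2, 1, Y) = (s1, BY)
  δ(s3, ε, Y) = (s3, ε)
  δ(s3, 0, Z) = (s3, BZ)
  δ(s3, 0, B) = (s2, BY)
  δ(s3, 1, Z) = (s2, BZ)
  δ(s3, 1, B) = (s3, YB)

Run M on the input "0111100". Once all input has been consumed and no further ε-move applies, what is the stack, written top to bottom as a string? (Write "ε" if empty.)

BYBBYZ

(s0, 0111100, Z)
  read 0, top Z: go to s2, push YZ → (s2, 111100, YZ)
  read 1, top Y: go to s1, push BY → (s1, 11100, BYZ)
  read 1, top B: go to s1, push BB → (s1, 1100, BBYZ)
  read 1, top B: go to s1, push BB → (s1, 100, BBBYZ)
  read 1, top B: go to s1, push BB → (s1, 00, BBBBYZ)
  read 0, top B: go to s3, push ε → (s3, 0, BBBYZ)
  read 0, top B: go to s2, push BY → (s2, ε, BYBBYZ)
All input consumed in state s2 with stack BYBBYZ.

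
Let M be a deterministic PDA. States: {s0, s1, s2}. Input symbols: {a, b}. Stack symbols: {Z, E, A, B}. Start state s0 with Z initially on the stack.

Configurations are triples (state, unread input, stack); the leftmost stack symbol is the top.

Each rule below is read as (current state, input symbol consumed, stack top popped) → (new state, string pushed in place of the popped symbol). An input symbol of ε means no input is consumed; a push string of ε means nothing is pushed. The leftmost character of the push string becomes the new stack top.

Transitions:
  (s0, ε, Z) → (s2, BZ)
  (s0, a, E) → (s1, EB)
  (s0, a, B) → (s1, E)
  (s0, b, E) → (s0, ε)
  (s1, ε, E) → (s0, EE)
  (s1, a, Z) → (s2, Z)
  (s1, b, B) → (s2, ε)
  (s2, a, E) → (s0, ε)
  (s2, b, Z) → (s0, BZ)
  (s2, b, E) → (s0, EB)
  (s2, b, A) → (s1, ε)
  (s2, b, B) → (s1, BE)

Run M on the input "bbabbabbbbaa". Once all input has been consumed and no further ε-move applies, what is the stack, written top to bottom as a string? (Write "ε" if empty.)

EEBEZ

(s0, bbabbabbbbaa, Z) ⊢ (s2, bbabbabbbbaa, BZ) ⊢ (s1, babbabbbbaa, BEZ) ⊢ (s2, abbabbbbaa, EZ) ⊢ (s0, bbabbbbaa, Z) ⊢ (s2, bbabbbbaa, BZ) ⊢ (s1, babbbbaa, BEZ) ⊢ (s2, abbbbaa, EZ) ⊢ (s0, bbbbaa, Z) ⊢ (s2, bbbbaa, BZ) ⊢ (s1, bbbaa, BEZ) ⊢ (s2, bbaa, EZ) ⊢ (s0, baa, EBZ) ⊢ (s0, aa, BZ) ⊢ (s1, a, EZ) ⊢ (s0, a, EEZ) ⊢ (s1, ε, EBEZ) ⊢ (s0, ε, EEBEZ)
All input consumed in state s0 with stack EEBEZ.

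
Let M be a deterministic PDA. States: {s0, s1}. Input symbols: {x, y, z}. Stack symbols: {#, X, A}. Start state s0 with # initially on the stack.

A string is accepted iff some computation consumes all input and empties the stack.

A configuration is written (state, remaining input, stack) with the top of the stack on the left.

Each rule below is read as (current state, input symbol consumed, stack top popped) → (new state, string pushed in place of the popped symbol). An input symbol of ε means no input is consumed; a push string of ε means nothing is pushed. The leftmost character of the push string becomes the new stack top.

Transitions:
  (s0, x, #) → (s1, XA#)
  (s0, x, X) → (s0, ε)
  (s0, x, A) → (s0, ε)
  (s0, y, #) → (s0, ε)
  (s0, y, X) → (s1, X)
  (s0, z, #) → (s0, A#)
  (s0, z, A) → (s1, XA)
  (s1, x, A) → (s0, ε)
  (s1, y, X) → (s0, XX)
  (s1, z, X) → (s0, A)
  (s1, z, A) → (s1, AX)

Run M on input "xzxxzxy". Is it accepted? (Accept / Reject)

Accept

(s0, xzxxzxy, #)
  read x, top #: go to s1, push XA# → (s1, zxxzxy, XA#)
  read z, top X: go to s0, push A → (s0, xxzxy, AA#)
  read x, top A: go to s0, push ε → (s0, xzxy, A#)
  read x, top A: go to s0, push ε → (s0, zxy, #)
  read z, top #: go to s0, push A# → (s0, xy, A#)
  read x, top A: go to s0, push ε → (s0, y, #)
  read y, top #: go to s0, push ε → (s0, ε, ε)
All input consumed and the stack is empty.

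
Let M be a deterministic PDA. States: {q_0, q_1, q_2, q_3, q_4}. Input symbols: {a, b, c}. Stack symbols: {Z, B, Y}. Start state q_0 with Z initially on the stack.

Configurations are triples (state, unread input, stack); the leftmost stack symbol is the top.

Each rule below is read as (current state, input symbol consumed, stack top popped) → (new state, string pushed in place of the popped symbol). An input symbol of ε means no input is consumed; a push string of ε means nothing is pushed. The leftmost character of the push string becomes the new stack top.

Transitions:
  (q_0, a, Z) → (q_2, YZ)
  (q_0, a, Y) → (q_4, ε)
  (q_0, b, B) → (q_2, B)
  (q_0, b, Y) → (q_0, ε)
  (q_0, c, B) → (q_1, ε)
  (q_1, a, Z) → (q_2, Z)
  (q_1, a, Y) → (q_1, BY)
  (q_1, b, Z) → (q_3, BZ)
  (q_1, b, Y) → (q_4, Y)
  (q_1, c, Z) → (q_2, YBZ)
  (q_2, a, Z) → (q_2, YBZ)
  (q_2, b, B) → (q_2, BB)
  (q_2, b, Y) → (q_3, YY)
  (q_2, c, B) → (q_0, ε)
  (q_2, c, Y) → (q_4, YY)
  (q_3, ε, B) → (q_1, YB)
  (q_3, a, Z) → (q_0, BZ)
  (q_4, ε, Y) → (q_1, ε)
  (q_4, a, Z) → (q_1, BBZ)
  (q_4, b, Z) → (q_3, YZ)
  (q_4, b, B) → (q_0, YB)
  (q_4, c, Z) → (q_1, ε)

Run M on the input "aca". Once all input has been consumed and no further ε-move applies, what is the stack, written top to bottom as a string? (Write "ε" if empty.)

BYZ

(q_0, aca, Z) ⊢ (q_2, ca, YZ) ⊢ (q_4, a, YYZ) ⊢ (q_1, a, YZ) ⊢ (q_1, ε, BYZ)
All input consumed in state q_1 with stack BYZ.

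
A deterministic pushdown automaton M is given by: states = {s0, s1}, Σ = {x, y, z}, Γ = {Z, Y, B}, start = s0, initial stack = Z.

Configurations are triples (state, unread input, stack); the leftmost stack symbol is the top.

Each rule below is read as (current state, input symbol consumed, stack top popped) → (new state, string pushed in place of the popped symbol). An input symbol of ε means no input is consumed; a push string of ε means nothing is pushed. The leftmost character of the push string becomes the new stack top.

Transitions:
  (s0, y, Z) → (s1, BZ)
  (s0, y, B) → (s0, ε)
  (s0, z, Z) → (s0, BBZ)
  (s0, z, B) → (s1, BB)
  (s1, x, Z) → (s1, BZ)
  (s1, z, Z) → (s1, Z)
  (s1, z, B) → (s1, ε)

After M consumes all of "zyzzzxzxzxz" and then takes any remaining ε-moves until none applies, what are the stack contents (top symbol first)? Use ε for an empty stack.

(s0, zyzzzxzxzxz, Z)
  read z, top Z: go to s0, push BBZ → (s0, yzzzxzxzxz, BBZ)
  read y, top B: go to s0, push ε → (s0, zzzxzxzxz, BZ)
  read z, top B: go to s1, push BB → (s1, zzxzxzxz, BBZ)
  read z, top B: go to s1, push ε → (s1, zxzxzxz, BZ)
  read z, top B: go to s1, push ε → (s1, xzxzxz, Z)
  read x, top Z: go to s1, push BZ → (s1, zxzxz, BZ)
  read z, top B: go to s1, push ε → (s1, xzxz, Z)
  read x, top Z: go to s1, push BZ → (s1, zxz, BZ)
  read z, top B: go to s1, push ε → (s1, xz, Z)
  read x, top Z: go to s1, push BZ → (s1, z, BZ)
  read z, top B: go to s1, push ε → (s1, ε, Z)
All input consumed in state s1 with stack Z.

Z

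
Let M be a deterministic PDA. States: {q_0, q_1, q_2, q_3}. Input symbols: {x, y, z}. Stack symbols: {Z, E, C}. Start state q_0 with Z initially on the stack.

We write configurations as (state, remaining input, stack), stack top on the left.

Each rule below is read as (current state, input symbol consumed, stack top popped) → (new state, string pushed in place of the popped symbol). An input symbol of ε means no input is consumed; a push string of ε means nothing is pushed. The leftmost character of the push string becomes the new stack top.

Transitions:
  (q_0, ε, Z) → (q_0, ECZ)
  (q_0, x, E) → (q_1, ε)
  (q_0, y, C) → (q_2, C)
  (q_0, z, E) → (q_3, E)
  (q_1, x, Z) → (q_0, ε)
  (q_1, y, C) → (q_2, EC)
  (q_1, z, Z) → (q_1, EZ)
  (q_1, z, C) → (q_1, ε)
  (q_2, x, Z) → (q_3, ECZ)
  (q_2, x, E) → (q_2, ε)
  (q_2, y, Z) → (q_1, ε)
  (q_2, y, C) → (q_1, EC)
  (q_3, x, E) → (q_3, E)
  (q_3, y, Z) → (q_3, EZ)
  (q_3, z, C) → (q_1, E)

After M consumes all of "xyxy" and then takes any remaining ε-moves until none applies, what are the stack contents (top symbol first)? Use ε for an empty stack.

ECZ

(q_0, xyxy, Z)
  ε-move, top Z: go to q_0, push ECZ → (q_0, xyxy, ECZ)
  read x, top E: go to q_1, push ε → (q_1, yxy, CZ)
  read y, top C: go to q_2, push EC → (q_2, xy, ECZ)
  read x, top E: go to q_2, push ε → (q_2, y, CZ)
  read y, top C: go to q_1, push EC → (q_1, ε, ECZ)
All input consumed in state q_1 with stack ECZ.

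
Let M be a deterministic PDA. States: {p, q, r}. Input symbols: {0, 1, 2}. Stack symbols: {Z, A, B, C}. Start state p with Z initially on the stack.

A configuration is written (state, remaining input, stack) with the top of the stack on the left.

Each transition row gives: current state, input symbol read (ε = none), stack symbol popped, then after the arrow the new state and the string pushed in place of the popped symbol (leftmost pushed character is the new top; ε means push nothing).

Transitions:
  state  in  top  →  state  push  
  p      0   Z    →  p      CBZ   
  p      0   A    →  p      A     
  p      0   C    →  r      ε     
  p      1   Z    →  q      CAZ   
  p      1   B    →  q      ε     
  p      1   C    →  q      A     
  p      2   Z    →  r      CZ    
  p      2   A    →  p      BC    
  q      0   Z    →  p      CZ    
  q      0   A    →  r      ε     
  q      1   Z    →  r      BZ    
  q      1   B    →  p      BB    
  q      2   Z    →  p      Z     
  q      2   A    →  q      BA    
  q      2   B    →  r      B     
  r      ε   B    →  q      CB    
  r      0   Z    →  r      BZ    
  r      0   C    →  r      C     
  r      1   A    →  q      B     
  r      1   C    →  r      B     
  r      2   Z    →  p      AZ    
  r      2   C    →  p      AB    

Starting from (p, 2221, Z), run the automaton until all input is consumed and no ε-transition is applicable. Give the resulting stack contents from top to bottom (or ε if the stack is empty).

CBZ

(p, 2221, Z) ⊢ (r, 221, CZ) ⊢ (p, 21, ABZ) ⊢ (p, 1, BCBZ) ⊢ (q, ε, CBZ)
All input consumed in state q with stack CBZ.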